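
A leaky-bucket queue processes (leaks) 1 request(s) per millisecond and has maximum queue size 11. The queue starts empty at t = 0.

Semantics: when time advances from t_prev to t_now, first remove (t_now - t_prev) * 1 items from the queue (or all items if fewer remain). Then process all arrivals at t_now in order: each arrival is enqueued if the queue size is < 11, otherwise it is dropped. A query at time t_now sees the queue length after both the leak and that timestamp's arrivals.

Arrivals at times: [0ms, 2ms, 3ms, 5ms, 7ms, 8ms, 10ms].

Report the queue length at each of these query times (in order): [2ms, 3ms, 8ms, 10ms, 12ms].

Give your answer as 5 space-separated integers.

Queue lengths at query times:
  query t=2ms: backlog = 1
  query t=3ms: backlog = 1
  query t=8ms: backlog = 1
  query t=10ms: backlog = 1
  query t=12ms: backlog = 0

Answer: 1 1 1 1 0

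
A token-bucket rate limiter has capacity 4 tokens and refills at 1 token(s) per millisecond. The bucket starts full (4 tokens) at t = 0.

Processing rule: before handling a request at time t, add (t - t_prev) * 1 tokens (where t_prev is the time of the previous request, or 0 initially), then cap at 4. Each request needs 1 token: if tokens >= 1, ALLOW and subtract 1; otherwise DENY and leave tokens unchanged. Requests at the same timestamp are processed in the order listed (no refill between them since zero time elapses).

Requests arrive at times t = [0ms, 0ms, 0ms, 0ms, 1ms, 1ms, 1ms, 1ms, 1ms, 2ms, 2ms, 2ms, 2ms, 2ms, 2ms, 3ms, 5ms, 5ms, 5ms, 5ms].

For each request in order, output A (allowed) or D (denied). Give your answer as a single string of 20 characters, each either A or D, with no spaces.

Answer: AAAAADDDDADDDDDAAADD

Derivation:
Simulating step by step:
  req#1 t=0ms: ALLOW
  req#2 t=0ms: ALLOW
  req#3 t=0ms: ALLOW
  req#4 t=0ms: ALLOW
  req#5 t=1ms: ALLOW
  req#6 t=1ms: DENY
  req#7 t=1ms: DENY
  req#8 t=1ms: DENY
  req#9 t=1ms: DENY
  req#10 t=2ms: ALLOW
  req#11 t=2ms: DENY
  req#12 t=2ms: DENY
  req#13 t=2ms: DENY
  req#14 t=2ms: DENY
  req#15 t=2ms: DENY
  req#16 t=3ms: ALLOW
  req#17 t=5ms: ALLOW
  req#18 t=5ms: ALLOW
  req#19 t=5ms: DENY
  req#20 t=5ms: DENY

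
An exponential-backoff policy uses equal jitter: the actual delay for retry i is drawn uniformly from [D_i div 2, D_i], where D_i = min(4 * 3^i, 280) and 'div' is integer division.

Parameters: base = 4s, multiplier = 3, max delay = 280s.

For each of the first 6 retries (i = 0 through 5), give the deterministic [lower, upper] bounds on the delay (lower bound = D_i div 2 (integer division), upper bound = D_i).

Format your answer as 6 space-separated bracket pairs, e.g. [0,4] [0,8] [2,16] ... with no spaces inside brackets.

Answer: [2,4] [6,12] [18,36] [54,108] [140,280] [140,280]

Derivation:
Computing bounds per retry:
  i=0: D_i=min(4*3^0,280)=4, bounds=[2,4]
  i=1: D_i=min(4*3^1,280)=12, bounds=[6,12]
  i=2: D_i=min(4*3^2,280)=36, bounds=[18,36]
  i=3: D_i=min(4*3^3,280)=108, bounds=[54,108]
  i=4: D_i=min(4*3^4,280)=280, bounds=[140,280]
  i=5: D_i=min(4*3^5,280)=280, bounds=[140,280]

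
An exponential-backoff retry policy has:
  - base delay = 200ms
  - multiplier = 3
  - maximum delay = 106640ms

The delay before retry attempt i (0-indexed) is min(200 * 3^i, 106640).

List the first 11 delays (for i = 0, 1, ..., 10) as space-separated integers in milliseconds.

Computing each delay:
  i=0: min(200*3^0, 106640) = 200
  i=1: min(200*3^1, 106640) = 600
  i=2: min(200*3^2, 106640) = 1800
  i=3: min(200*3^3, 106640) = 5400
  i=4: min(200*3^4, 106640) = 16200
  i=5: min(200*3^5, 106640) = 48600
  i=6: min(200*3^6, 106640) = 106640
  i=7: min(200*3^7, 106640) = 106640
  i=8: min(200*3^8, 106640) = 106640
  i=9: min(200*3^9, 106640) = 106640
  i=10: min(200*3^10, 106640) = 106640

Answer: 200 600 1800 5400 16200 48600 106640 106640 106640 106640 106640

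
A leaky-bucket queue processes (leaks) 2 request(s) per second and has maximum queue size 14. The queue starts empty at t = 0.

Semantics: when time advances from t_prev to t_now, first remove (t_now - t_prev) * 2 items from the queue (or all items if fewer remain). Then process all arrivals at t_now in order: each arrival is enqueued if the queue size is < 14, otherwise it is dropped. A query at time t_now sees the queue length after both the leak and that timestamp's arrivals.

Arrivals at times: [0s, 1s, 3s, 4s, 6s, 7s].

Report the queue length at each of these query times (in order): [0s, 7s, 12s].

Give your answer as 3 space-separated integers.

Answer: 1 1 0

Derivation:
Queue lengths at query times:
  query t=0s: backlog = 1
  query t=7s: backlog = 1
  query t=12s: backlog = 0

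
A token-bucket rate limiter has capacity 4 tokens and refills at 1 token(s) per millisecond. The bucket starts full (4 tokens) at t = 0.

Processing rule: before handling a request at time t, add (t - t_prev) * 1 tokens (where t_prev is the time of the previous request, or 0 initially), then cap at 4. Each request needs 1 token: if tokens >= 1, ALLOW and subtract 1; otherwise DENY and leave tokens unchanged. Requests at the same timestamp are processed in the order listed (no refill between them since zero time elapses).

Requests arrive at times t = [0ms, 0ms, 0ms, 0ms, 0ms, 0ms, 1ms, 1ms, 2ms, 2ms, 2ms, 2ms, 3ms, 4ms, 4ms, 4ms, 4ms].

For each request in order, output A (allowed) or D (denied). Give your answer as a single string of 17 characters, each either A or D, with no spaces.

Answer: AAAADDADADDDAADDD

Derivation:
Simulating step by step:
  req#1 t=0ms: ALLOW
  req#2 t=0ms: ALLOW
  req#3 t=0ms: ALLOW
  req#4 t=0ms: ALLOW
  req#5 t=0ms: DENY
  req#6 t=0ms: DENY
  req#7 t=1ms: ALLOW
  req#8 t=1ms: DENY
  req#9 t=2ms: ALLOW
  req#10 t=2ms: DENY
  req#11 t=2ms: DENY
  req#12 t=2ms: DENY
  req#13 t=3ms: ALLOW
  req#14 t=4ms: ALLOW
  req#15 t=4ms: DENY
  req#16 t=4ms: DENY
  req#17 t=4ms: DENY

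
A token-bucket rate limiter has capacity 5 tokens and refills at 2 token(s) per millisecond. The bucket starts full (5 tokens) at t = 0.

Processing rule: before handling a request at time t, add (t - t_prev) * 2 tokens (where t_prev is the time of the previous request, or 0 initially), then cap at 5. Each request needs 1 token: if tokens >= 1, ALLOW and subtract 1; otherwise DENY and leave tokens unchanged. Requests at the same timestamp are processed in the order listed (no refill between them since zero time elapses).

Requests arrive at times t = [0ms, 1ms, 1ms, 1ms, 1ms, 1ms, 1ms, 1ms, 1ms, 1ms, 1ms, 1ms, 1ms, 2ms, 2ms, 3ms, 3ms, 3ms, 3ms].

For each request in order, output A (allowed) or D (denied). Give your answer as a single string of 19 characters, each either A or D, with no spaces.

Answer: AAAAAADDDDDDDAAAADD

Derivation:
Simulating step by step:
  req#1 t=0ms: ALLOW
  req#2 t=1ms: ALLOW
  req#3 t=1ms: ALLOW
  req#4 t=1ms: ALLOW
  req#5 t=1ms: ALLOW
  req#6 t=1ms: ALLOW
  req#7 t=1ms: DENY
  req#8 t=1ms: DENY
  req#9 t=1ms: DENY
  req#10 t=1ms: DENY
  req#11 t=1ms: DENY
  req#12 t=1ms: DENY
  req#13 t=1ms: DENY
  req#14 t=2ms: ALLOW
  req#15 t=2ms: ALLOW
  req#16 t=3ms: ALLOW
  req#17 t=3ms: ALLOW
  req#18 t=3ms: DENY
  req#19 t=3ms: DENY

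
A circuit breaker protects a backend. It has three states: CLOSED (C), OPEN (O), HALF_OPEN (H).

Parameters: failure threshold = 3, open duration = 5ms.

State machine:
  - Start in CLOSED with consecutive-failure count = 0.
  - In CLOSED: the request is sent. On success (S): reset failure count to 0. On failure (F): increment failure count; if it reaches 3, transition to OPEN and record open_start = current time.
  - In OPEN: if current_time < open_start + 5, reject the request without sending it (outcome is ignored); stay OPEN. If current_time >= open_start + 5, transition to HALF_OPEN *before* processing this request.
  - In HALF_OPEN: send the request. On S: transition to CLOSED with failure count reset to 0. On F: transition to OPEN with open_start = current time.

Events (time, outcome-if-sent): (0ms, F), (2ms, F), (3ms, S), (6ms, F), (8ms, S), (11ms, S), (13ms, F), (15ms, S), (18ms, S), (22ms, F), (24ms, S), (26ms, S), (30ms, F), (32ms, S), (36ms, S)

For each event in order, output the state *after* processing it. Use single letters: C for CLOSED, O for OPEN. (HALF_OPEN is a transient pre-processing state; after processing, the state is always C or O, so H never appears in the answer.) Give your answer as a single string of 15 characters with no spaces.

State after each event:
  event#1 t=0ms outcome=F: state=CLOSED
  event#2 t=2ms outcome=F: state=CLOSED
  event#3 t=3ms outcome=S: state=CLOSED
  event#4 t=6ms outcome=F: state=CLOSED
  event#5 t=8ms outcome=S: state=CLOSED
  event#6 t=11ms outcome=S: state=CLOSED
  event#7 t=13ms outcome=F: state=CLOSED
  event#8 t=15ms outcome=S: state=CLOSED
  event#9 t=18ms outcome=S: state=CLOSED
  event#10 t=22ms outcome=F: state=CLOSED
  event#11 t=24ms outcome=S: state=CLOSED
  event#12 t=26ms outcome=S: state=CLOSED
  event#13 t=30ms outcome=F: state=CLOSED
  event#14 t=32ms outcome=S: state=CLOSED
  event#15 t=36ms outcome=S: state=CLOSED

Answer: CCCCCCCCCCCCCCC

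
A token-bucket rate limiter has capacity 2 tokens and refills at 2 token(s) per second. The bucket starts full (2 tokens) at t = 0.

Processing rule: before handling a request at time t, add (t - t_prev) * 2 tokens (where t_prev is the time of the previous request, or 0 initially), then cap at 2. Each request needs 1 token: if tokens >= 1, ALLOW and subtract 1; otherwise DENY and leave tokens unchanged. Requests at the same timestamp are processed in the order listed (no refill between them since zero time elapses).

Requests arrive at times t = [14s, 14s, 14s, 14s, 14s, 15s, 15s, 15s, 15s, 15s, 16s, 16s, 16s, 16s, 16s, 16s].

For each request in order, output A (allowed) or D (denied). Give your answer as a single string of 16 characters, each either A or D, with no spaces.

Simulating step by step:
  req#1 t=14s: ALLOW
  req#2 t=14s: ALLOW
  req#3 t=14s: DENY
  req#4 t=14s: DENY
  req#5 t=14s: DENY
  req#6 t=15s: ALLOW
  req#7 t=15s: ALLOW
  req#8 t=15s: DENY
  req#9 t=15s: DENY
  req#10 t=15s: DENY
  req#11 t=16s: ALLOW
  req#12 t=16s: ALLOW
  req#13 t=16s: DENY
  req#14 t=16s: DENY
  req#15 t=16s: DENY
  req#16 t=16s: DENY

Answer: AADDDAADDDAADDDD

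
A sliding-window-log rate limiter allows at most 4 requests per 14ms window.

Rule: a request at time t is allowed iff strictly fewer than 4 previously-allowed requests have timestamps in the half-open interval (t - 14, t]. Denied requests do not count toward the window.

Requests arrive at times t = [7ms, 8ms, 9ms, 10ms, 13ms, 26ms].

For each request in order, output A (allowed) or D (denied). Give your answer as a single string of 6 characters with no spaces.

Tracking allowed requests in the window:
  req#1 t=7ms: ALLOW
  req#2 t=8ms: ALLOW
  req#3 t=9ms: ALLOW
  req#4 t=10ms: ALLOW
  req#5 t=13ms: DENY
  req#6 t=26ms: ALLOW

Answer: AAAADA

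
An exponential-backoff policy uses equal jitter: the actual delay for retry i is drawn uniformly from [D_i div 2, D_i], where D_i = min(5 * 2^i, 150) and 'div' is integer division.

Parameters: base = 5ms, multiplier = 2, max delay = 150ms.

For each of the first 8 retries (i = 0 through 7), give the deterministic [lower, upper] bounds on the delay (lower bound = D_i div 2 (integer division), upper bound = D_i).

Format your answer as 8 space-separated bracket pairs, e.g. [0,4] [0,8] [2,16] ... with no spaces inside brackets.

Answer: [2,5] [5,10] [10,20] [20,40] [40,80] [75,150] [75,150] [75,150]

Derivation:
Computing bounds per retry:
  i=0: D_i=min(5*2^0,150)=5, bounds=[2,5]
  i=1: D_i=min(5*2^1,150)=10, bounds=[5,10]
  i=2: D_i=min(5*2^2,150)=20, bounds=[10,20]
  i=3: D_i=min(5*2^3,150)=40, bounds=[20,40]
  i=4: D_i=min(5*2^4,150)=80, bounds=[40,80]
  i=5: D_i=min(5*2^5,150)=150, bounds=[75,150]
  i=6: D_i=min(5*2^6,150)=150, bounds=[75,150]
  i=7: D_i=min(5*2^7,150)=150, bounds=[75,150]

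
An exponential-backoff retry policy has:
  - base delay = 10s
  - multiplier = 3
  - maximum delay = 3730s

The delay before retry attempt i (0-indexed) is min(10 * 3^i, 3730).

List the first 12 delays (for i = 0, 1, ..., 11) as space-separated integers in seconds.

Computing each delay:
  i=0: min(10*3^0, 3730) = 10
  i=1: min(10*3^1, 3730) = 30
  i=2: min(10*3^2, 3730) = 90
  i=3: min(10*3^3, 3730) = 270
  i=4: min(10*3^4, 3730) = 810
  i=5: min(10*3^5, 3730) = 2430
  i=6: min(10*3^6, 3730) = 3730
  i=7: min(10*3^7, 3730) = 3730
  i=8: min(10*3^8, 3730) = 3730
  i=9: min(10*3^9, 3730) = 3730
  i=10: min(10*3^10, 3730) = 3730
  i=11: min(10*3^11, 3730) = 3730

Answer: 10 30 90 270 810 2430 3730 3730 3730 3730 3730 3730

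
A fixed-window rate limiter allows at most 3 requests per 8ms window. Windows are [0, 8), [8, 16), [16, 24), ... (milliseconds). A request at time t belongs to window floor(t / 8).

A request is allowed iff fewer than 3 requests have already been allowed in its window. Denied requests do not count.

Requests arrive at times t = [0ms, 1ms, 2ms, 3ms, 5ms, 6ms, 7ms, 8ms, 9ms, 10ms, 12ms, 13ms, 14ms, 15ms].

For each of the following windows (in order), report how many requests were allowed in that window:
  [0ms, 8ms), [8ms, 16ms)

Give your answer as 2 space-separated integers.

Processing requests:
  req#1 t=0ms (window 0): ALLOW
  req#2 t=1ms (window 0): ALLOW
  req#3 t=2ms (window 0): ALLOW
  req#4 t=3ms (window 0): DENY
  req#5 t=5ms (window 0): DENY
  req#6 t=6ms (window 0): DENY
  req#7 t=7ms (window 0): DENY
  req#8 t=8ms (window 1): ALLOW
  req#9 t=9ms (window 1): ALLOW
  req#10 t=10ms (window 1): ALLOW
  req#11 t=12ms (window 1): DENY
  req#12 t=13ms (window 1): DENY
  req#13 t=14ms (window 1): DENY
  req#14 t=15ms (window 1): DENY

Allowed counts by window: 3 3

Answer: 3 3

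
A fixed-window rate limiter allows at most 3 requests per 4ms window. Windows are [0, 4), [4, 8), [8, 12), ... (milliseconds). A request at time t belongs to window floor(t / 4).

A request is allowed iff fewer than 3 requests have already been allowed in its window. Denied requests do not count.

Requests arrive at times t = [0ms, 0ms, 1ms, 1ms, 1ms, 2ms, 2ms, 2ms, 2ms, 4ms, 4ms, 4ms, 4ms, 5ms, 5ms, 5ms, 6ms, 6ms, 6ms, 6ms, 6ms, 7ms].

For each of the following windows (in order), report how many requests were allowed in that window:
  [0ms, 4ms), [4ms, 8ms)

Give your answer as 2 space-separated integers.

Answer: 3 3

Derivation:
Processing requests:
  req#1 t=0ms (window 0): ALLOW
  req#2 t=0ms (window 0): ALLOW
  req#3 t=1ms (window 0): ALLOW
  req#4 t=1ms (window 0): DENY
  req#5 t=1ms (window 0): DENY
  req#6 t=2ms (window 0): DENY
  req#7 t=2ms (window 0): DENY
  req#8 t=2ms (window 0): DENY
  req#9 t=2ms (window 0): DENY
  req#10 t=4ms (window 1): ALLOW
  req#11 t=4ms (window 1): ALLOW
  req#12 t=4ms (window 1): ALLOW
  req#13 t=4ms (window 1): DENY
  req#14 t=5ms (window 1): DENY
  req#15 t=5ms (window 1): DENY
  req#16 t=5ms (window 1): DENY
  req#17 t=6ms (window 1): DENY
  req#18 t=6ms (window 1): DENY
  req#19 t=6ms (window 1): DENY
  req#20 t=6ms (window 1): DENY
  req#21 t=6ms (window 1): DENY
  req#22 t=7ms (window 1): DENY

Allowed counts by window: 3 3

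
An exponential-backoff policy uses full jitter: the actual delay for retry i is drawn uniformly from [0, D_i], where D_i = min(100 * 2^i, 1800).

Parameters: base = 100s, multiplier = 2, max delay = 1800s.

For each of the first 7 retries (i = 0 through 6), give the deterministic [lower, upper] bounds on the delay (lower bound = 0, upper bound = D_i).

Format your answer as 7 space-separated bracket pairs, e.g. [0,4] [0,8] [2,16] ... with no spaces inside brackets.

Computing bounds per retry:
  i=0: D_i=min(100*2^0,1800)=100, bounds=[0,100]
  i=1: D_i=min(100*2^1,1800)=200, bounds=[0,200]
  i=2: D_i=min(100*2^2,1800)=400, bounds=[0,400]
  i=3: D_i=min(100*2^3,1800)=800, bounds=[0,800]
  i=4: D_i=min(100*2^4,1800)=1600, bounds=[0,1600]
  i=5: D_i=min(100*2^5,1800)=1800, bounds=[0,1800]
  i=6: D_i=min(100*2^6,1800)=1800, bounds=[0,1800]

Answer: [0,100] [0,200] [0,400] [0,800] [0,1600] [0,1800] [0,1800]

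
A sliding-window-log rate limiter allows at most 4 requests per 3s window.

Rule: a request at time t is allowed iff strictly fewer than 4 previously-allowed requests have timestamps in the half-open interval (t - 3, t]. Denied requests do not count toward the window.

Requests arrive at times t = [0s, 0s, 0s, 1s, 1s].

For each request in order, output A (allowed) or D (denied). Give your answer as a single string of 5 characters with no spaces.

Answer: AAAAD

Derivation:
Tracking allowed requests in the window:
  req#1 t=0s: ALLOW
  req#2 t=0s: ALLOW
  req#3 t=0s: ALLOW
  req#4 t=1s: ALLOW
  req#5 t=1s: DENY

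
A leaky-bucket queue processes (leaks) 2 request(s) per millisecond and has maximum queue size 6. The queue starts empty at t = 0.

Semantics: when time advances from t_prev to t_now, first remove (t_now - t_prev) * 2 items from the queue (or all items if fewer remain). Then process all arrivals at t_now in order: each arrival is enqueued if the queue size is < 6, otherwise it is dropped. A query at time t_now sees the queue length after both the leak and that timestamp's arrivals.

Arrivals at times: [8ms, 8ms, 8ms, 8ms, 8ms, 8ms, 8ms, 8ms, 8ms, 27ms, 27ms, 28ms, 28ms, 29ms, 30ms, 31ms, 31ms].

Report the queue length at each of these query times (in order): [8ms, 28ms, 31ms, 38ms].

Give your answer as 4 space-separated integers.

Answer: 6 2 2 0

Derivation:
Queue lengths at query times:
  query t=8ms: backlog = 6
  query t=28ms: backlog = 2
  query t=31ms: backlog = 2
  query t=38ms: backlog = 0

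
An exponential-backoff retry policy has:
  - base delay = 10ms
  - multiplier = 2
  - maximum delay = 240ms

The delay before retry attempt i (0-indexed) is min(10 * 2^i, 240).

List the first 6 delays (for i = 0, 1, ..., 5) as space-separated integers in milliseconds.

Answer: 10 20 40 80 160 240

Derivation:
Computing each delay:
  i=0: min(10*2^0, 240) = 10
  i=1: min(10*2^1, 240) = 20
  i=2: min(10*2^2, 240) = 40
  i=3: min(10*2^3, 240) = 80
  i=4: min(10*2^4, 240) = 160
  i=5: min(10*2^5, 240) = 240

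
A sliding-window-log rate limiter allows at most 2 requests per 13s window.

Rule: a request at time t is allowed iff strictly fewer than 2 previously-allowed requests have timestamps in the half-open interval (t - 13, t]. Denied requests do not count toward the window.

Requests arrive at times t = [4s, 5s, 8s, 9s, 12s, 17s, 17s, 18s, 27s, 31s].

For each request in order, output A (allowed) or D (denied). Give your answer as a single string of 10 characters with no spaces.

Answer: AADDDADADA

Derivation:
Tracking allowed requests in the window:
  req#1 t=4s: ALLOW
  req#2 t=5s: ALLOW
  req#3 t=8s: DENY
  req#4 t=9s: DENY
  req#5 t=12s: DENY
  req#6 t=17s: ALLOW
  req#7 t=17s: DENY
  req#8 t=18s: ALLOW
  req#9 t=27s: DENY
  req#10 t=31s: ALLOW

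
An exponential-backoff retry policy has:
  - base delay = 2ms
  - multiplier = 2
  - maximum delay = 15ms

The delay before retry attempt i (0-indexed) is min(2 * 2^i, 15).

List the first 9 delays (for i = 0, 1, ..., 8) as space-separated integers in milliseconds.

Computing each delay:
  i=0: min(2*2^0, 15) = 2
  i=1: min(2*2^1, 15) = 4
  i=2: min(2*2^2, 15) = 8
  i=3: min(2*2^3, 15) = 15
  i=4: min(2*2^4, 15) = 15
  i=5: min(2*2^5, 15) = 15
  i=6: min(2*2^6, 15) = 15
  i=7: min(2*2^7, 15) = 15
  i=8: min(2*2^8, 15) = 15

Answer: 2 4 8 15 15 15 15 15 15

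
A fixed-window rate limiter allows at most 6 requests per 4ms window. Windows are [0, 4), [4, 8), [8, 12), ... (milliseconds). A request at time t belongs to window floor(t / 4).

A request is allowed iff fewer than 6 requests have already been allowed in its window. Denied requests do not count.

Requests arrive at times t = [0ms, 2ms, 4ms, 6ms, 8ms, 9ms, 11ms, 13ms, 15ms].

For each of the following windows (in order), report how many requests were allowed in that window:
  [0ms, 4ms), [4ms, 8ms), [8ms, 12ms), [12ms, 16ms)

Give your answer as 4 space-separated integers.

Answer: 2 2 3 2

Derivation:
Processing requests:
  req#1 t=0ms (window 0): ALLOW
  req#2 t=2ms (window 0): ALLOW
  req#3 t=4ms (window 1): ALLOW
  req#4 t=6ms (window 1): ALLOW
  req#5 t=8ms (window 2): ALLOW
  req#6 t=9ms (window 2): ALLOW
  req#7 t=11ms (window 2): ALLOW
  req#8 t=13ms (window 3): ALLOW
  req#9 t=15ms (window 3): ALLOW

Allowed counts by window: 2 2 3 2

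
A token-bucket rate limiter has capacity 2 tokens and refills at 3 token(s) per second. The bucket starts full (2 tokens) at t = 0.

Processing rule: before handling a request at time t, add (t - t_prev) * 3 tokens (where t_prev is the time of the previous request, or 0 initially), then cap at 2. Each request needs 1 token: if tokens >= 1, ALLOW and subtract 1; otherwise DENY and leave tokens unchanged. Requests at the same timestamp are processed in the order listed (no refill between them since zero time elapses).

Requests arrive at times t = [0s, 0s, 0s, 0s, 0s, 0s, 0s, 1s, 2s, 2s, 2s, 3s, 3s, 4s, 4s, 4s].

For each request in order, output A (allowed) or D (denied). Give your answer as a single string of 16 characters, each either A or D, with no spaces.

Answer: AADDDDDAAADAAAAD

Derivation:
Simulating step by step:
  req#1 t=0s: ALLOW
  req#2 t=0s: ALLOW
  req#3 t=0s: DENY
  req#4 t=0s: DENY
  req#5 t=0s: DENY
  req#6 t=0s: DENY
  req#7 t=0s: DENY
  req#8 t=1s: ALLOW
  req#9 t=2s: ALLOW
  req#10 t=2s: ALLOW
  req#11 t=2s: DENY
  req#12 t=3s: ALLOW
  req#13 t=3s: ALLOW
  req#14 t=4s: ALLOW
  req#15 t=4s: ALLOW
  req#16 t=4s: DENY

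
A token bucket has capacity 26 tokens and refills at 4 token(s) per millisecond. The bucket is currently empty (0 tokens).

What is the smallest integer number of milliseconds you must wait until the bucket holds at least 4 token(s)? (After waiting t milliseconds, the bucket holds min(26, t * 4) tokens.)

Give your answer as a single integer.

Answer: 1

Derivation:
Need t * 4 >= 4, so t >= 4/4.
Smallest integer t = ceil(4/4) = 1.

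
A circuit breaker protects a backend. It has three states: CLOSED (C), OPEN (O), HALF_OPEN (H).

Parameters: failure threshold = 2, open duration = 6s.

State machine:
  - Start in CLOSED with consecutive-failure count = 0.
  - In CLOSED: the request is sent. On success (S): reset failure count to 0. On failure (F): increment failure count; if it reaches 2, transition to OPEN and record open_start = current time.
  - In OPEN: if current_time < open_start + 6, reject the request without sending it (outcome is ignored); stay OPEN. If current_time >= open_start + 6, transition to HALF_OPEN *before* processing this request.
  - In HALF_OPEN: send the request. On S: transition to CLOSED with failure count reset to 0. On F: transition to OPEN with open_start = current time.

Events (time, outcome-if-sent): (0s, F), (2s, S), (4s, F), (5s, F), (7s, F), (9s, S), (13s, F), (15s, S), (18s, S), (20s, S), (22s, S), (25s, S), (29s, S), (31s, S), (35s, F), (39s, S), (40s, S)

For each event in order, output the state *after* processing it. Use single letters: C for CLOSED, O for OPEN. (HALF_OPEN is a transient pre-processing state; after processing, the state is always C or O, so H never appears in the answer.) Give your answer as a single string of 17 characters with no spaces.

State after each event:
  event#1 t=0s outcome=F: state=CLOSED
  event#2 t=2s outcome=S: state=CLOSED
  event#3 t=4s outcome=F: state=CLOSED
  event#4 t=5s outcome=F: state=OPEN
  event#5 t=7s outcome=F: state=OPEN
  event#6 t=9s outcome=S: state=OPEN
  event#7 t=13s outcome=F: state=OPEN
  event#8 t=15s outcome=S: state=OPEN
  event#9 t=18s outcome=S: state=OPEN
  event#10 t=20s outcome=S: state=CLOSED
  event#11 t=22s outcome=S: state=CLOSED
  event#12 t=25s outcome=S: state=CLOSED
  event#13 t=29s outcome=S: state=CLOSED
  event#14 t=31s outcome=S: state=CLOSED
  event#15 t=35s outcome=F: state=CLOSED
  event#16 t=39s outcome=S: state=CLOSED
  event#17 t=40s outcome=S: state=CLOSED

Answer: CCCOOOOOOCCCCCCCC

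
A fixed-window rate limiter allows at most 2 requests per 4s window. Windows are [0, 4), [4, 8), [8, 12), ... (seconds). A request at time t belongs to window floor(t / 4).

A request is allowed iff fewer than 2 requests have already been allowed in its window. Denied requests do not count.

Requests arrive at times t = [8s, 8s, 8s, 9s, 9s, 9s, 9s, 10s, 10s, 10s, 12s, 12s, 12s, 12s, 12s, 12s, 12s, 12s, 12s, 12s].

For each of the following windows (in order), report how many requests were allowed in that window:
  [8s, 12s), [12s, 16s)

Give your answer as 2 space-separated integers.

Answer: 2 2

Derivation:
Processing requests:
  req#1 t=8s (window 2): ALLOW
  req#2 t=8s (window 2): ALLOW
  req#3 t=8s (window 2): DENY
  req#4 t=9s (window 2): DENY
  req#5 t=9s (window 2): DENY
  req#6 t=9s (window 2): DENY
  req#7 t=9s (window 2): DENY
  req#8 t=10s (window 2): DENY
  req#9 t=10s (window 2): DENY
  req#10 t=10s (window 2): DENY
  req#11 t=12s (window 3): ALLOW
  req#12 t=12s (window 3): ALLOW
  req#13 t=12s (window 3): DENY
  req#14 t=12s (window 3): DENY
  req#15 t=12s (window 3): DENY
  req#16 t=12s (window 3): DENY
  req#17 t=12s (window 3): DENY
  req#18 t=12s (window 3): DENY
  req#19 t=12s (window 3): DENY
  req#20 t=12s (window 3): DENY

Allowed counts by window: 2 2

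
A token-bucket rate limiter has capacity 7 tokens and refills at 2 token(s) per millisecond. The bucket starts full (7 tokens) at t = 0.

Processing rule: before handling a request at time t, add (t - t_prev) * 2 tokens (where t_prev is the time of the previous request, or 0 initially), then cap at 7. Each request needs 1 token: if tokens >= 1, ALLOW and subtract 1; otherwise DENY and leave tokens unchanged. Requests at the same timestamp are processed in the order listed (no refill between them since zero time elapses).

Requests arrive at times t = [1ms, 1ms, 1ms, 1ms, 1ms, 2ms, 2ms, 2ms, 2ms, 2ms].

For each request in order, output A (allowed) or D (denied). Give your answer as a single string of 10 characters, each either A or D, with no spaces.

Simulating step by step:
  req#1 t=1ms: ALLOW
  req#2 t=1ms: ALLOW
  req#3 t=1ms: ALLOW
  req#4 t=1ms: ALLOW
  req#5 t=1ms: ALLOW
  req#6 t=2ms: ALLOW
  req#7 t=2ms: ALLOW
  req#8 t=2ms: ALLOW
  req#9 t=2ms: ALLOW
  req#10 t=2ms: DENY

Answer: AAAAAAAAAD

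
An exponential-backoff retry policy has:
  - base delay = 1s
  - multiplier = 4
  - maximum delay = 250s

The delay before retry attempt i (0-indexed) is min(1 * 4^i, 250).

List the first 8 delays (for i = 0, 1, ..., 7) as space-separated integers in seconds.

Answer: 1 4 16 64 250 250 250 250

Derivation:
Computing each delay:
  i=0: min(1*4^0, 250) = 1
  i=1: min(1*4^1, 250) = 4
  i=2: min(1*4^2, 250) = 16
  i=3: min(1*4^3, 250) = 64
  i=4: min(1*4^4, 250) = 250
  i=5: min(1*4^5, 250) = 250
  i=6: min(1*4^6, 250) = 250
  i=7: min(1*4^7, 250) = 250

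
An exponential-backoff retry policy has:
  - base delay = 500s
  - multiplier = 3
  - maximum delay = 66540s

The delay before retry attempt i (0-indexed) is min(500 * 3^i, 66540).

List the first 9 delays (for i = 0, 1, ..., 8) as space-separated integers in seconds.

Computing each delay:
  i=0: min(500*3^0, 66540) = 500
  i=1: min(500*3^1, 66540) = 1500
  i=2: min(500*3^2, 66540) = 4500
  i=3: min(500*3^3, 66540) = 13500
  i=4: min(500*3^4, 66540) = 40500
  i=5: min(500*3^5, 66540) = 66540
  i=6: min(500*3^6, 66540) = 66540
  i=7: min(500*3^7, 66540) = 66540
  i=8: min(500*3^8, 66540) = 66540

Answer: 500 1500 4500 13500 40500 66540 66540 66540 66540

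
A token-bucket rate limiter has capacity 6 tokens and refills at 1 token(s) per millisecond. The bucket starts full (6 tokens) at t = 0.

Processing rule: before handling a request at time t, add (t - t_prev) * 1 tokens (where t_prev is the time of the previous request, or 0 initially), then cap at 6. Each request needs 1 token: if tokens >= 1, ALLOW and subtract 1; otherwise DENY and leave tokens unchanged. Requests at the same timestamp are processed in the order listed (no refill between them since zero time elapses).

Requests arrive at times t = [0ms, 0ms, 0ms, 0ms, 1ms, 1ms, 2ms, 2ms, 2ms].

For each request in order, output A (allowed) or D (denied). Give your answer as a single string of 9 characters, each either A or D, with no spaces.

Simulating step by step:
  req#1 t=0ms: ALLOW
  req#2 t=0ms: ALLOW
  req#3 t=0ms: ALLOW
  req#4 t=0ms: ALLOW
  req#5 t=1ms: ALLOW
  req#6 t=1ms: ALLOW
  req#7 t=2ms: ALLOW
  req#8 t=2ms: ALLOW
  req#9 t=2ms: DENY

Answer: AAAAAAAAD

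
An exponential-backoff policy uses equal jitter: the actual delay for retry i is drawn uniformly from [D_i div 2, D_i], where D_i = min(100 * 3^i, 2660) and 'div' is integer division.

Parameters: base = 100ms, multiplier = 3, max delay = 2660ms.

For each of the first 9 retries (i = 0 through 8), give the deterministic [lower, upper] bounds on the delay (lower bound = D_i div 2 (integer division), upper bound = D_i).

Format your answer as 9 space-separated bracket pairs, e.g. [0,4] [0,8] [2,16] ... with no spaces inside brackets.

Answer: [50,100] [150,300] [450,900] [1330,2660] [1330,2660] [1330,2660] [1330,2660] [1330,2660] [1330,2660]

Derivation:
Computing bounds per retry:
  i=0: D_i=min(100*3^0,2660)=100, bounds=[50,100]
  i=1: D_i=min(100*3^1,2660)=300, bounds=[150,300]
  i=2: D_i=min(100*3^2,2660)=900, bounds=[450,900]
  i=3: D_i=min(100*3^3,2660)=2660, bounds=[1330,2660]
  i=4: D_i=min(100*3^4,2660)=2660, bounds=[1330,2660]
  i=5: D_i=min(100*3^5,2660)=2660, bounds=[1330,2660]
  i=6: D_i=min(100*3^6,2660)=2660, bounds=[1330,2660]
  i=7: D_i=min(100*3^7,2660)=2660, bounds=[1330,2660]
  i=8: D_i=min(100*3^8,2660)=2660, bounds=[1330,2660]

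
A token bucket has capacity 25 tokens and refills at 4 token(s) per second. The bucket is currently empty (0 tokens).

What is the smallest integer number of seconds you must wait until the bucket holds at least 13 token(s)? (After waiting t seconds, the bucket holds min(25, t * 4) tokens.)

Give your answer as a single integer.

Answer: 4

Derivation:
Need t * 4 >= 13, so t >= 13/4.
Smallest integer t = ceil(13/4) = 4.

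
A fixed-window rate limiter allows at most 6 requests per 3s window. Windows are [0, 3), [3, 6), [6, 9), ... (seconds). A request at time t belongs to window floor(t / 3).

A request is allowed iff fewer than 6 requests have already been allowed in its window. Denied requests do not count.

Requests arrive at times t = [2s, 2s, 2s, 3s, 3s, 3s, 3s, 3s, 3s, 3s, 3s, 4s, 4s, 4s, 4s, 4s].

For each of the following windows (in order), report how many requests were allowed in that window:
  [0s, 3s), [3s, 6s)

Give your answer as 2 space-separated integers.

Answer: 3 6

Derivation:
Processing requests:
  req#1 t=2s (window 0): ALLOW
  req#2 t=2s (window 0): ALLOW
  req#3 t=2s (window 0): ALLOW
  req#4 t=3s (window 1): ALLOW
  req#5 t=3s (window 1): ALLOW
  req#6 t=3s (window 1): ALLOW
  req#7 t=3s (window 1): ALLOW
  req#8 t=3s (window 1): ALLOW
  req#9 t=3s (window 1): ALLOW
  req#10 t=3s (window 1): DENY
  req#11 t=3s (window 1): DENY
  req#12 t=4s (window 1): DENY
  req#13 t=4s (window 1): DENY
  req#14 t=4s (window 1): DENY
  req#15 t=4s (window 1): DENY
  req#16 t=4s (window 1): DENY

Allowed counts by window: 3 6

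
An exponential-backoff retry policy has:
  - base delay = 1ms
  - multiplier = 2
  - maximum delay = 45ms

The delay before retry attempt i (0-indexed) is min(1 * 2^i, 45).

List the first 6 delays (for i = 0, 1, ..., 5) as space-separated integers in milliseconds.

Answer: 1 2 4 8 16 32

Derivation:
Computing each delay:
  i=0: min(1*2^0, 45) = 1
  i=1: min(1*2^1, 45) = 2
  i=2: min(1*2^2, 45) = 4
  i=3: min(1*2^3, 45) = 8
  i=4: min(1*2^4, 45) = 16
  i=5: min(1*2^5, 45) = 32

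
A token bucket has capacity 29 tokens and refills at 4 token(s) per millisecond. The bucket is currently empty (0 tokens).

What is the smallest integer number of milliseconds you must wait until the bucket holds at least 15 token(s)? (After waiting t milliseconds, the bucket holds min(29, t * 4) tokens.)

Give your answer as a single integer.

Answer: 4

Derivation:
Need t * 4 >= 15, so t >= 15/4.
Smallest integer t = ceil(15/4) = 4.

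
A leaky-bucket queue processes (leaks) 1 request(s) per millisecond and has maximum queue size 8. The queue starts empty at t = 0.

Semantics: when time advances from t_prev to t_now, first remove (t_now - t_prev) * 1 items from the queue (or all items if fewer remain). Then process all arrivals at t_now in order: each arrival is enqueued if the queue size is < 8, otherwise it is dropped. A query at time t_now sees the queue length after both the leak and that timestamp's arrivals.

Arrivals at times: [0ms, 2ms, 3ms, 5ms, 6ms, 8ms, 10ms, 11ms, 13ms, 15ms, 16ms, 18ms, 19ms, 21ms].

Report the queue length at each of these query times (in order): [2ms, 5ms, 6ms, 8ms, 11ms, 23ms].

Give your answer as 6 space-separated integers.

Answer: 1 1 1 1 1 0

Derivation:
Queue lengths at query times:
  query t=2ms: backlog = 1
  query t=5ms: backlog = 1
  query t=6ms: backlog = 1
  query t=8ms: backlog = 1
  query t=11ms: backlog = 1
  query t=23ms: backlog = 0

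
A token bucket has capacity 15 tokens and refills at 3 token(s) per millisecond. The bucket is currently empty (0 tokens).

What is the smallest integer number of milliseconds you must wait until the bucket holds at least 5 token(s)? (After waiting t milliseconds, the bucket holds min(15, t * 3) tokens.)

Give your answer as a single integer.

Answer: 2

Derivation:
Need t * 3 >= 5, so t >= 5/3.
Smallest integer t = ceil(5/3) = 2.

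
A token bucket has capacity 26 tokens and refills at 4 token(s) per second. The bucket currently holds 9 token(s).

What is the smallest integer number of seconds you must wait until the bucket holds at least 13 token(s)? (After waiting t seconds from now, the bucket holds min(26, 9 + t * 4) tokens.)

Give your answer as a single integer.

Answer: 1

Derivation:
Need 9 + t * 4 >= 13, so t >= 4/4.
Smallest integer t = ceil(4/4) = 1.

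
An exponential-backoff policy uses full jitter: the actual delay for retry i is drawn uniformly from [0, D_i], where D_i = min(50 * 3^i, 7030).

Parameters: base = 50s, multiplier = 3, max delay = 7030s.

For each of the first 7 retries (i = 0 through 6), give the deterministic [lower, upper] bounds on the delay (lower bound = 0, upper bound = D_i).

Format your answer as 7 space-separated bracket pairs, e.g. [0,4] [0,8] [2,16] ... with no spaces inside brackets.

Answer: [0,50] [0,150] [0,450] [0,1350] [0,4050] [0,7030] [0,7030]

Derivation:
Computing bounds per retry:
  i=0: D_i=min(50*3^0,7030)=50, bounds=[0,50]
  i=1: D_i=min(50*3^1,7030)=150, bounds=[0,150]
  i=2: D_i=min(50*3^2,7030)=450, bounds=[0,450]
  i=3: D_i=min(50*3^3,7030)=1350, bounds=[0,1350]
  i=4: D_i=min(50*3^4,7030)=4050, bounds=[0,4050]
  i=5: D_i=min(50*3^5,7030)=7030, bounds=[0,7030]
  i=6: D_i=min(50*3^6,7030)=7030, bounds=[0,7030]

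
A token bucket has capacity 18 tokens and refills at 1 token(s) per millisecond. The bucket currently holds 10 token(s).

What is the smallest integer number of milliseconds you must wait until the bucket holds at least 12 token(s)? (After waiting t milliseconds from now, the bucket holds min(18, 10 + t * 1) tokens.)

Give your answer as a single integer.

Answer: 2

Derivation:
Need 10 + t * 1 >= 12, so t >= 2/1.
Smallest integer t = ceil(2/1) = 2.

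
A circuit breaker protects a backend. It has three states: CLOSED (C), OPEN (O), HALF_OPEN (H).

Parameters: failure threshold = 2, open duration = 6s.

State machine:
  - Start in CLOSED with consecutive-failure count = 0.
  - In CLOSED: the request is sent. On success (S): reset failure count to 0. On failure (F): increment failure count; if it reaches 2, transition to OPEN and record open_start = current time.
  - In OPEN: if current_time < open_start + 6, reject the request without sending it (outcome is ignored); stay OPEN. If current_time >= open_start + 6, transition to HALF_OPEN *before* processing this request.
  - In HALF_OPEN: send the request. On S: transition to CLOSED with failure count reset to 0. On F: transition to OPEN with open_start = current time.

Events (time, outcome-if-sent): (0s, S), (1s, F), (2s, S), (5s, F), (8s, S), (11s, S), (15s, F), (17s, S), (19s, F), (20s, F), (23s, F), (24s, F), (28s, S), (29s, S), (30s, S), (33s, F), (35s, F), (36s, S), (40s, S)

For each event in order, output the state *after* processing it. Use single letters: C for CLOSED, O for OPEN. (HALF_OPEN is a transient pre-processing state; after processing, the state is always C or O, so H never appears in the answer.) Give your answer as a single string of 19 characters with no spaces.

Answer: CCCCCCCCCOOOCCCCOOO

Derivation:
State after each event:
  event#1 t=0s outcome=S: state=CLOSED
  event#2 t=1s outcome=F: state=CLOSED
  event#3 t=2s outcome=S: state=CLOSED
  event#4 t=5s outcome=F: state=CLOSED
  event#5 t=8s outcome=S: state=CLOSED
  event#6 t=11s outcome=S: state=CLOSED
  event#7 t=15s outcome=F: state=CLOSED
  event#8 t=17s outcome=S: state=CLOSED
  event#9 t=19s outcome=F: state=CLOSED
  event#10 t=20s outcome=F: state=OPEN
  event#11 t=23s outcome=F: state=OPEN
  event#12 t=24s outcome=F: state=OPEN
  event#13 t=28s outcome=S: state=CLOSED
  event#14 t=29s outcome=S: state=CLOSED
  event#15 t=30s outcome=S: state=CLOSED
  event#16 t=33s outcome=F: state=CLOSED
  event#17 t=35s outcome=F: state=OPEN
  event#18 t=36s outcome=S: state=OPEN
  event#19 t=40s outcome=S: state=OPEN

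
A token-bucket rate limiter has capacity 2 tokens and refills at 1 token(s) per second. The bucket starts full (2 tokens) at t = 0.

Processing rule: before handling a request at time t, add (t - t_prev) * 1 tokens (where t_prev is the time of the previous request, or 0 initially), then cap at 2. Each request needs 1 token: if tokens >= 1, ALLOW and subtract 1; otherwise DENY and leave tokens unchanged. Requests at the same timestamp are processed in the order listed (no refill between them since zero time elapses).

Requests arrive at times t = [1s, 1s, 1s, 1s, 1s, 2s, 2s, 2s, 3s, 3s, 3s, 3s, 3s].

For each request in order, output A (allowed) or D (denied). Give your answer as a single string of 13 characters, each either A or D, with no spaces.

Simulating step by step:
  req#1 t=1s: ALLOW
  req#2 t=1s: ALLOW
  req#3 t=1s: DENY
  req#4 t=1s: DENY
  req#5 t=1s: DENY
  req#6 t=2s: ALLOW
  req#7 t=2s: DENY
  req#8 t=2s: DENY
  req#9 t=3s: ALLOW
  req#10 t=3s: DENY
  req#11 t=3s: DENY
  req#12 t=3s: DENY
  req#13 t=3s: DENY

Answer: AADDDADDADDDD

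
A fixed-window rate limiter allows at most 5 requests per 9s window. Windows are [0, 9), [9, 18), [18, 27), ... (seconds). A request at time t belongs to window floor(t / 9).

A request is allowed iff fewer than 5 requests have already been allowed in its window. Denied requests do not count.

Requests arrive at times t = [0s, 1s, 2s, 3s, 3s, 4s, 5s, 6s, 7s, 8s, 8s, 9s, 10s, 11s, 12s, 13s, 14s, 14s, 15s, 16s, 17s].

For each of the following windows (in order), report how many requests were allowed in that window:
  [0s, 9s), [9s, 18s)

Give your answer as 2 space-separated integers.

Processing requests:
  req#1 t=0s (window 0): ALLOW
  req#2 t=1s (window 0): ALLOW
  req#3 t=2s (window 0): ALLOW
  req#4 t=3s (window 0): ALLOW
  req#5 t=3s (window 0): ALLOW
  req#6 t=4s (window 0): DENY
  req#7 t=5s (window 0): DENY
  req#8 t=6s (window 0): DENY
  req#9 t=7s (window 0): DENY
  req#10 t=8s (window 0): DENY
  req#11 t=8s (window 0): DENY
  req#12 t=9s (window 1): ALLOW
  req#13 t=10s (window 1): ALLOW
  req#14 t=11s (window 1): ALLOW
  req#15 t=12s (window 1): ALLOW
  req#16 t=13s (window 1): ALLOW
  req#17 t=14s (window 1): DENY
  req#18 t=14s (window 1): DENY
  req#19 t=15s (window 1): DENY
  req#20 t=16s (window 1): DENY
  req#21 t=17s (window 1): DENY

Allowed counts by window: 5 5

Answer: 5 5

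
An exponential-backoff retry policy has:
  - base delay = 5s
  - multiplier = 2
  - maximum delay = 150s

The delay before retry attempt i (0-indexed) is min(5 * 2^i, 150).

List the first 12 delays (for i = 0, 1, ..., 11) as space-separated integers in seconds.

Answer: 5 10 20 40 80 150 150 150 150 150 150 150

Derivation:
Computing each delay:
  i=0: min(5*2^0, 150) = 5
  i=1: min(5*2^1, 150) = 10
  i=2: min(5*2^2, 150) = 20
  i=3: min(5*2^3, 150) = 40
  i=4: min(5*2^4, 150) = 80
  i=5: min(5*2^5, 150) = 150
  i=6: min(5*2^6, 150) = 150
  i=7: min(5*2^7, 150) = 150
  i=8: min(5*2^8, 150) = 150
  i=9: min(5*2^9, 150) = 150
  i=10: min(5*2^10, 150) = 150
  i=11: min(5*2^11, 150) = 150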